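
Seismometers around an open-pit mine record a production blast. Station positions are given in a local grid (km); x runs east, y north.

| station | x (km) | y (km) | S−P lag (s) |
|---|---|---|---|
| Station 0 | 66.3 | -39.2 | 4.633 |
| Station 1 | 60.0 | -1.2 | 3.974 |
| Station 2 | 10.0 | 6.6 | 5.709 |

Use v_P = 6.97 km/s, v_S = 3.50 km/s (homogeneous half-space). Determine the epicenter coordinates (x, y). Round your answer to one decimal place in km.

Distance from S−P lag: d = Δt · v_P v_S / (v_P − v_S) = Δt · (6.97·3.50)/(6.97−3.50) ≈ 7.0303·Δt.
So d_Station 0 = 32.57, d_Station 1 = 27.94, d_Station 2 = 40.14 km.
Circle about each station: (x − 66.3)² + (y + 39.2)² = 32.57²; (x − 60.0)² + (y + 1.2)² = 27.94²; (x − 10.0)² + (y − 6.6)² = 40.14².
Subtracting the Station 0 equation from the Station 1 and Station 2 equations removes the quadratic terms:
-12.6 x + 76.0 y = -2050.73
-112.6 x + 91.6 y = -6339.18
Solving the 2×2 system: x ≈ 39.7, y ≈ -20.4 km.

(39.7, -20.4)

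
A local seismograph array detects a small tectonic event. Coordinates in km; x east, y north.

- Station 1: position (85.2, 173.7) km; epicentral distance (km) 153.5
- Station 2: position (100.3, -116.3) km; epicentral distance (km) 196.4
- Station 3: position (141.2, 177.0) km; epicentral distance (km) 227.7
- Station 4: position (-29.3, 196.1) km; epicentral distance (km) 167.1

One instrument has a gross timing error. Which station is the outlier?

Station 1

Solve using three stations at a time. Using Station 2, Station 3, Station 4 (subtract circle equations pairwise → linear system) gives (x, y) ≈ (-31.9, 29.0).
Distances from that point to each station vs reported:
  Station 1: calculated 186.1 vs reported 153.5 → residual 32.6 km
  Station 2: calculated 196.4 vs reported 196.4 → residual 0.0 km
  Station 3: calculated 227.7 vs reported 227.7 → residual 0.0 km
  Station 4: calculated 167.1 vs reported 167.1 → residual 0.0 km
Station 2, Station 3, Station 4 are mutually consistent (residuals ≈ 0); Station 1 is off by 32.6 km.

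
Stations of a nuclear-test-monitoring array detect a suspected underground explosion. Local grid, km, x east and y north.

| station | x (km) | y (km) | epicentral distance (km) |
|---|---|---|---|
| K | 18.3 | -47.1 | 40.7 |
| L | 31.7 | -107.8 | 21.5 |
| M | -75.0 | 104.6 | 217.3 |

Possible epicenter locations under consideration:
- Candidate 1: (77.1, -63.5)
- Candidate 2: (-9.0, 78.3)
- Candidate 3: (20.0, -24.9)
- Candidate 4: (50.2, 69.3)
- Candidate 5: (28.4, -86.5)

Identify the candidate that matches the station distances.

Candidate 5

For each candidate, compare |candidate − station| to the reported distance:
Candidate 1: residuals K 20.3, L 41.9, M 9.4 → max 41.9 km
Candidate 2: residuals K 87.6, L 169.0, M 146.3 → max 169.0 km
Candidate 3: residuals K 18.4, L 62.2, M 56.7 → max 62.2 km
Candidate 4: residuals K 80.0, L 156.6, M 87.2 → max 156.6 km
Candidate 5: residuals K 0.0, L 0.1, M 0.0 → max 0.1 km
Only Candidate 5 has all residuals ≈ 0.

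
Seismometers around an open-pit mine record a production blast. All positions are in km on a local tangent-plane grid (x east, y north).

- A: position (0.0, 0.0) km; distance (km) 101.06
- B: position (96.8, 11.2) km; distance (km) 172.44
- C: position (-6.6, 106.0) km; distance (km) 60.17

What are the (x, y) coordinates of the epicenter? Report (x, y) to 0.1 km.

Circle about each station: x² + y² = 101.06²; (x − 96.8)² + (y − 11.2)² = 172.44²; (x + 6.6)² + (y − 106.0)² = 60.17².
Subtracting pairs of circle equations eliminates x²+y² and gives linear equations (the radical axes):
193.6 x + 22.4 y = -10026.75
-13.2 x + 212.0 y = 17872.25
Solving the 2×2 system: x ≈ -61.1, y ≈ 80.5 km.

-61.1 km east, 80.5 km north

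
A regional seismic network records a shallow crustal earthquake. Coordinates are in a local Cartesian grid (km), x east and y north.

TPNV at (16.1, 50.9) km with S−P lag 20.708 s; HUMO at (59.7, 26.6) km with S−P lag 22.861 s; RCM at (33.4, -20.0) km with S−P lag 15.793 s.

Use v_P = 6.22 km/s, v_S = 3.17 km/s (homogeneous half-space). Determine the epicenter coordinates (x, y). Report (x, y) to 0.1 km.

Distance from S−P lag: d = Δt · v_P v_S / (v_P − v_S) = Δt · (6.22·3.17)/(6.22−3.17) ≈ 6.4647·Δt.
So d_TPNV = 133.87, d_HUMO = 147.79, d_RCM = 102.10 km.
Circle about each station: (x − 16.1)² + (y − 50.9)² = 133.87²; (x − 59.7)² + (y − 26.6)² = 147.79²; (x − 33.4)² + (y + 20.0)² = 102.10².
Subtracting the TPNV equation from the HUMO and RCM equations removes the quadratic terms:
87.2 x − 48.6 y = -2499.08
34.6 x − 141.8 y = 6162.31
Solving the 2×2 system: x ≈ -61.2, y ≈ -58.4 km.

x ≈ -61.2 km, y ≈ -58.4 km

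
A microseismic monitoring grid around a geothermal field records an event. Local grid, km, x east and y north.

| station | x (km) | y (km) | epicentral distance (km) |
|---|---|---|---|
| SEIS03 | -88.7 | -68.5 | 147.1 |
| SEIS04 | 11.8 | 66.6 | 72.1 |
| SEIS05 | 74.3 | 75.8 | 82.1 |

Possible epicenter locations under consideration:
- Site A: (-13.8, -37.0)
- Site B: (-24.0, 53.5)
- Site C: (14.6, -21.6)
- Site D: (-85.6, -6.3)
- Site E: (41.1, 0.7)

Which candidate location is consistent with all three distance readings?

Site E

For each candidate, compare |candidate − station| to the reported distance:
Site A: residuals SEIS03 65.8, SEIS04 34.6, SEIS05 61.0 → max 65.8 km
Site B: residuals SEIS03 9.0, SEIS04 34.0, SEIS05 18.7 → max 34.0 km
Site C: residuals SEIS03 33.7, SEIS04 16.1, SEIS05 32.1 → max 33.7 km
Site D: residuals SEIS03 84.8, SEIS04 49.6, SEIS05 97.6 → max 97.6 km
Site E: residuals SEIS03 0.0, SEIS04 0.0, SEIS05 0.0 → max 0.0 km
Only Site E has all residuals ≈ 0.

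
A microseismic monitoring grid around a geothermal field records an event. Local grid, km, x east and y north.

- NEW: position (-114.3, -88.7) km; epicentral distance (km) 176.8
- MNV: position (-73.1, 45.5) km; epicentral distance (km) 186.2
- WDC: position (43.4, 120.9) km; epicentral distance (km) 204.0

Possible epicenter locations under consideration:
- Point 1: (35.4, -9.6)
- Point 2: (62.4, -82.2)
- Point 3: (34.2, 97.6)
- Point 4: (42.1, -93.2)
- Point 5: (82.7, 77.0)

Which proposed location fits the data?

For each candidate, compare |candidate − station| to the reported distance:
Point 1: residuals NEW 7.5, MNV 64.5, WDC 73.3 → max 73.3 km
Point 2: residuals NEW 0.0, MNV 0.0, WDC 0.0 → max 0.0 km
Point 3: residuals NEW 61.4, MNV 66.9, WDC 178.9 → max 178.9 km
Point 4: residuals NEW 20.3, MNV 5.9, WDC 10.1 → max 20.3 km
Point 5: residuals NEW 80.6, MNV 27.2, WDC 145.1 → max 145.1 km
Only Point 2 has all residuals ≈ 0.

Point 2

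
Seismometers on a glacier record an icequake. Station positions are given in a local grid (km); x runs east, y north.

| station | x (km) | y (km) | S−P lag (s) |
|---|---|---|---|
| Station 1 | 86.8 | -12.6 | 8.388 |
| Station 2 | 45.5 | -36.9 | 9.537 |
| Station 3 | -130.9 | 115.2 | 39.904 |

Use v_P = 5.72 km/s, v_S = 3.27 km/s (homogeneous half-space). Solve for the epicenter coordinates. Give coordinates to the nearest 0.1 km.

(108.9, -72.7)

Distance from S−P lag: d = Δt · v_P v_S / (v_P − v_S) = Δt · (5.72·3.27)/(5.72−3.27) ≈ 7.6344·Δt.
So d_Station 1 = 64.04, d_Station 2 = 72.81, d_Station 3 = 304.65 km.
Circle about each station: (x − 86.8)² + (y + 12.6)² = 64.04²; (x − 45.5)² + (y + 36.9)² = 72.81²; (x + 130.9)² + (y − 115.2)² = 304.65².
Subtracting the Station 1 equation from the Station 2 and Station 3 equations removes the quadratic terms:
-82.6 x − 48.6 y = -5461.31
-435.4 x + 255.6 y = -65997.65
Solving the 2×2 system: x ≈ 108.9, y ≈ -72.7 km.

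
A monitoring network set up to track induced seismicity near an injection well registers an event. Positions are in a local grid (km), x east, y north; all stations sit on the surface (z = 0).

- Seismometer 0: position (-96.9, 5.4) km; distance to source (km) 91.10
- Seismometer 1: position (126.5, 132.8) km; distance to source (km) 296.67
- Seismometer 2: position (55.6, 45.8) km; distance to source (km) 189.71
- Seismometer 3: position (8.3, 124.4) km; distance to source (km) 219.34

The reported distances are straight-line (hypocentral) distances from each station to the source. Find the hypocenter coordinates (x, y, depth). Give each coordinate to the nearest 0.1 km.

Each station gives a sphere (x−x_i)² + (y−y_i)² + z² = d_i² (stations at z=0).
Subtracting the Seismometer 0 sphere from Seismometer 1 and Seismometer 2: z² cancels, leaving linear equations in x and y:
446.8 x + 254.8 y = -55494.56
305.0 x + 80.8 y = -31920.44
Solving: x ≈ -87.699, y ≈ -64.014 km (keep extra digits for the depth step; rounded: -87.7, -64.0).
Then from the Seismometer 0 sphere: z² = 91.10² − (x + 96.9)² − (y − 5.4)² with x = -87.699, y = -64.014, so z ≈ 58.277 ≈ 58.3 km.
Check against Seismometer 3 (with the unrounded solution): distance 219.34 ≈ 219.34 km. ✓

(-87.7, -64.0, 58.3)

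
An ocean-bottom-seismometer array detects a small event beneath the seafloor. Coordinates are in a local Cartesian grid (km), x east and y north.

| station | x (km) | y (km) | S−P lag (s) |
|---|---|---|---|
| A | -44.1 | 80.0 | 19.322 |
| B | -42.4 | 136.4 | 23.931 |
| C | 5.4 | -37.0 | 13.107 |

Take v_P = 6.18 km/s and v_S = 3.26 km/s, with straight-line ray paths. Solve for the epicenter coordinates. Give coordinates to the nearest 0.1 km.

Distance from S−P lag: d = Δt · v_P v_S / (v_P − v_S) = Δt · (6.18·3.26)/(6.18−3.26) ≈ 6.8996·Δt.
So d_A = 133.31, d_B = 165.11, d_C = 90.43 km.
Circle about each station: (x + 44.1)² + (y − 80.0)² = 133.31²; (x + 42.4)² + (y − 136.4)² = 165.11²; (x − 5.4)² + (y + 37.0)² = 90.43².
Subtracting pairs of circle equations eliminates x²+y² and gives linear equations (the radical axes):
3.4 x + 112.8 y = 2568.15
99.0 x − 234.0 y = 2647.32
Solving the 2×2 system: x ≈ 75.2, y ≈ 20.5 km.

x ≈ 75.2 km, y ≈ 20.5 km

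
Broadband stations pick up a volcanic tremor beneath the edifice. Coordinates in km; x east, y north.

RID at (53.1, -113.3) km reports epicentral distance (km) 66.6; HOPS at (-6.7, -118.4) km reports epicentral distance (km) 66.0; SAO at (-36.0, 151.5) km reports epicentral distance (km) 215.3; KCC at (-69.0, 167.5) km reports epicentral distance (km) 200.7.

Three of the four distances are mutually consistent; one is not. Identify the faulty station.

Solve using three stations at a time. Using RID, HOPS, SAO (subtract circle equations pairwise → linear system) gives (x, y) ≈ (17.5, -57.0).
Distances from that point to each station vs reported:
  RID: calculated 66.6 vs reported 66.6 → residual 0.0 km
  HOPS: calculated 66.0 vs reported 66.0 → residual 0.0 km
  SAO: calculated 215.3 vs reported 215.3 → residual 0.0 km
  KCC: calculated 240.6 vs reported 200.7 → residual 39.9 km
RID, HOPS, SAO are mutually consistent (residuals ≈ 0); KCC is off by 39.9 km.

KCC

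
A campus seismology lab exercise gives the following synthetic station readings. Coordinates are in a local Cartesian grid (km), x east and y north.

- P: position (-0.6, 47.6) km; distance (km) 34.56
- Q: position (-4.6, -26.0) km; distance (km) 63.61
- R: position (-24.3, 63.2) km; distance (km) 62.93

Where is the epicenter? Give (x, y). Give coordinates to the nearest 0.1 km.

Circle about each station: (x + 0.6)² + (y − 47.6)² = 34.56²; (x + 4.6)² + (y + 26.0)² = 63.61²; (x + 24.3)² + (y − 63.2)² = 62.93².
Subtracting the P equation from the Q and R equations removes the quadratic terms:
-8.0 x − 147.2 y = -4420.80
-47.4 x + 31.2 y = -447.18
Solving the 2×2 system: x ≈ 28.2, y ≈ 28.5 km.
Check against P (with the unrounded x, y): √((x + 0.6)²+(y − 47.6)²) = 34.55 ≈ 34.56 km. ✓

(28.2, 28.5)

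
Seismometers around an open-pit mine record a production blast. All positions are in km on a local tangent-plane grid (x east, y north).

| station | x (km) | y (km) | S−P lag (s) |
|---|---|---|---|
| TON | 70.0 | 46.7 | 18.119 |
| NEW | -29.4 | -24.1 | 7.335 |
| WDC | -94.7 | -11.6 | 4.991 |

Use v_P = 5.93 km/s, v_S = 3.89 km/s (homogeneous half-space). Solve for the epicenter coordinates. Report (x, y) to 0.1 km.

Distance from S−P lag: d = Δt · v_P v_S / (v_P − v_S) = Δt · (5.93·3.89)/(5.93−3.89) ≈ 11.3077·Δt.
So d_TON = 204.88, d_NEW = 82.94, d_WDC = 56.44 km.
Circle about each station: (x − 70.0)² + (y − 46.7)² = 204.88²; (x + 29.4)² + (y + 24.1)² = 82.94²; (x + 94.7)² + (y + 11.6)² = 56.44².
Subtracting the TON equation from the NEW and WDC equations removes the quadratic terms:
-198.8 x − 141.6 y = 29461.05
-329.4 x − 116.6 y = 40812.10
Solving the 2×2 system: x ≈ -99.9, y ≈ -67.8 km.

(-99.9, -67.8)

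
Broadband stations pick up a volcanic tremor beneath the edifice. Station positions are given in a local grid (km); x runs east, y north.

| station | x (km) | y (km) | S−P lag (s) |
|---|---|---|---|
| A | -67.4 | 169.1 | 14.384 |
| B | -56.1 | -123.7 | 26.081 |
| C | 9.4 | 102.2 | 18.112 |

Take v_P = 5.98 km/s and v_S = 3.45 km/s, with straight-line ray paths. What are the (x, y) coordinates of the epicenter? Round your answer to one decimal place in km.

(-135.5, 73.6)

Distance from S−P lag: d = Δt · v_P v_S / (v_P − v_S) = Δt · (5.98·3.45)/(5.98−3.45) ≈ 8.1545·Δt.
So d_A = 117.29, d_B = 212.68, d_C = 147.70 km.
Circle about each station: (x + 67.4)² + (y − 169.1)² = 117.29²; (x + 56.1)² + (y + 123.7)² = 212.68²; (x − 9.4)² + (y − 102.2)² = 147.70².
Subtracting the A equation from the B and C equations removes the quadratic terms:
22.6 x − 585.6 y = -46164.51
153.6 x − 133.8 y = -30662.72
Solving the 2×2 system: x ≈ -135.5, y ≈ 73.6 km.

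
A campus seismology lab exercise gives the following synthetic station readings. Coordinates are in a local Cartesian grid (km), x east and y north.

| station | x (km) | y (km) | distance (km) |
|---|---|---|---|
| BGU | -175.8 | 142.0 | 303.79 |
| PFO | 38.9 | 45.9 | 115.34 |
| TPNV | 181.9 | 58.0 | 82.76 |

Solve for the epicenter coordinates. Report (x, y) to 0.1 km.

Circle about each station: (x + 175.8)² + (y − 142.0)² = 303.79²; (x − 38.9)² + (y − 45.9)² = 115.34²; (x − 181.9)² + (y − 58.0)² = 82.76².
Subtracting pairs of circle equations eliminates x²+y² and gives linear equations (the radical axes):
429.4 x − 192.2 y = 31535.43
715.4 x − 168.0 y = 70821.12
Solving the 2×2 system: x ≈ 127.2, y ≈ 120.1 km.

(127.2, 120.1)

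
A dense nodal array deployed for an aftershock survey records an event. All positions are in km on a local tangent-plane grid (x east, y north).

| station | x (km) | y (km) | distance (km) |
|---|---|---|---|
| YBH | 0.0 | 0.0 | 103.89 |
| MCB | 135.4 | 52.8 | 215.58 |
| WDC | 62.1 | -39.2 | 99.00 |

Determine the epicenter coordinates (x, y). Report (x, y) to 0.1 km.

Circle about each station: x² + y² = 103.89²; (x − 135.4)² + (y − 52.8)² = 215.58²; (x − 62.1)² + (y + 39.2)² = 99.00².
Subtracting pairs of circle equations eliminates x²+y² and gives linear equations (the radical axes):
270.8 x + 105.6 y = -14560.60
124.2 x − 78.4 y = 6385.18
Solving the 2×2 system: x ≈ -13.6, y ≈ -103.0 km.

x ≈ -13.6 km, y ≈ -103.0 km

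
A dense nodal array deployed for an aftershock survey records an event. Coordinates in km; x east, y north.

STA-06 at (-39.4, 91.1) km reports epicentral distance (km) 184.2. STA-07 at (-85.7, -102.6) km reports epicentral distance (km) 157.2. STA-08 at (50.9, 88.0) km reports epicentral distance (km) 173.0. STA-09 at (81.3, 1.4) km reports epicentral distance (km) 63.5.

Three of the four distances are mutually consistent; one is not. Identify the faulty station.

Solve using three stations at a time. Using STA-06, STA-07, STA-09 (subtract circle equations pairwise → linear system) gives (x, y) ≈ (65.7, -60.2).
Distances from that point to each station vs reported:
  STA-06: calculated 184.2 vs reported 184.2 → residual 0.0 km
  STA-07: calculated 157.2 vs reported 157.2 → residual 0.0 km
  STA-08: calculated 148.9 vs reported 173.0 → residual 24.1 km
  STA-09: calculated 63.5 vs reported 63.5 → residual 0.0 km
STA-06, STA-07, STA-09 are mutually consistent (residuals ≈ 0); STA-08 is off by 24.1 km.

STA-08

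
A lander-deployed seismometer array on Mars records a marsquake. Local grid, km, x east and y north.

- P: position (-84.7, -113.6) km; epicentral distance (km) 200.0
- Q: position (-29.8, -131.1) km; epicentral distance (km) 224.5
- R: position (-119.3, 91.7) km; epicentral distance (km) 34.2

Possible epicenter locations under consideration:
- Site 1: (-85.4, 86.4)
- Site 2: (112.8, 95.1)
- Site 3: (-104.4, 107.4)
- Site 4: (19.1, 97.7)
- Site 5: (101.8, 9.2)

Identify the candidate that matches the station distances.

Site 1

For each candidate, compare |candidate − station| to the reported distance:
Site 1: residuals P 0.0, Q 0.0, R 0.1 → max 0.1 km
Site 2: residuals P 87.3, Q 42.9, R 197.9 → max 197.9 km
Site 3: residuals P 21.9, Q 25.4, R 12.6 → max 25.4 km
Site 4: residuals P 35.4, Q 9.5, R 104.3 → max 104.3 km
Site 5: residuals P 23.3, Q 32.1, R 201.8 → max 201.8 km
Only Site 1 has all residuals ≈ 0.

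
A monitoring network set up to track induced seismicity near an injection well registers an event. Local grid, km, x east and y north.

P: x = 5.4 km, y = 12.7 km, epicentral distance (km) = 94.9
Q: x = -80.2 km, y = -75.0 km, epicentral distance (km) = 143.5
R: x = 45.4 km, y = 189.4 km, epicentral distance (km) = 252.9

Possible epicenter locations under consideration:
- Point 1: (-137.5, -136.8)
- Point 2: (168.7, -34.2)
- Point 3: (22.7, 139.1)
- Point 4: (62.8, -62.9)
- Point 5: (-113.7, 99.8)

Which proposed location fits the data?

For each candidate, compare |candidate − station| to the reported distance:
Point 1: residuals P 111.9, Q 59.2, R 121.1 → max 121.1 km
Point 2: residuals P 75.0, Q 108.7, R 2.4 → max 108.7 km
Point 3: residuals P 32.7, Q 94.0, R 197.7 → max 197.7 km
Point 4: residuals P 0.0, Q 0.0, R 0.0 → max 0.0 km
Point 5: residuals P 52.7, Q 34.5, R 70.3 → max 70.3 km
Only Point 4 has all residuals ≈ 0.

Point 4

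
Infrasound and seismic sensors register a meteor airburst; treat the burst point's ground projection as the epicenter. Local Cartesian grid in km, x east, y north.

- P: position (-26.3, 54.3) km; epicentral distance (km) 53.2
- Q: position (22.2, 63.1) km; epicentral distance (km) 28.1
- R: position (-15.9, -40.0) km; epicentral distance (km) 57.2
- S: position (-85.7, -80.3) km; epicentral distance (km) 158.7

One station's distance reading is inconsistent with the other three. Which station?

Solve using three stations at a time. Using P, Q, S (subtract circle equations pairwise → linear system) gives (x, y) ≈ (23.3, 35.1).
Distances from that point to each station vs reported:
  P: calculated 53.2 vs reported 53.2 → residual 0.0 km
  Q: calculated 28.1 vs reported 28.1 → residual 0.0 km
  R: calculated 84.7 vs reported 57.2 → residual 27.5 km
  S: calculated 158.7 vs reported 158.7 → residual 0.0 km
P, Q, S are mutually consistent (residuals ≈ 0); R is off by 27.5 km.

R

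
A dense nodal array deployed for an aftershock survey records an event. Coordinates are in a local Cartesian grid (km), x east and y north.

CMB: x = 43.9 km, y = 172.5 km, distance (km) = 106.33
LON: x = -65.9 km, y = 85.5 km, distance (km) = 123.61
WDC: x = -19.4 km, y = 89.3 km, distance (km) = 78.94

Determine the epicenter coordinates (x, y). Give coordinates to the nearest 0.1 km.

Circle about each station: (x − 43.9)² + (y − 172.5)² = 106.33²; (x + 65.9)² + (y − 85.5)² = 123.61²; (x + 19.4)² + (y − 89.3)² = 78.94².
Subtracting pairs of circle equations eliminates x²+y² and gives linear equations (the radical axes):
-219.6 x − 174.0 y = -24003.76
-126.6 x − 166.4 y = -18258.06
Solving the 2×2 system: x ≈ 56.3, y ≈ 66.9 km.

x ≈ 56.3 km, y ≈ 66.9 km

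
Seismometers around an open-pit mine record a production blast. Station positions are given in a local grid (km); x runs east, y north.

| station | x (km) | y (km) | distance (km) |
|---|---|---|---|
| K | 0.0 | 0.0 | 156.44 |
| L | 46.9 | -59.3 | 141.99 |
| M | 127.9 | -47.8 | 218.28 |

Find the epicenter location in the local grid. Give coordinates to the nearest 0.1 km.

(-70.0, -139.9)

Circle about each station: x² + y² = 156.44²; (x − 46.9)² + (y + 59.3)² = 141.99²; (x − 127.9)² + (y + 47.8)² = 218.28².
Subtracting the K equation from the L and M equations removes the quadratic terms:
93.8 x − 118.6 y = 10028.41
255.8 x − 95.6 y = -4529.43
Solving the 2×2 system: x ≈ -70.0, y ≈ -139.9 km.
Check against K (with the unrounded x, y): √(x²+y²) = 156.45 ≈ 156.44 km. ✓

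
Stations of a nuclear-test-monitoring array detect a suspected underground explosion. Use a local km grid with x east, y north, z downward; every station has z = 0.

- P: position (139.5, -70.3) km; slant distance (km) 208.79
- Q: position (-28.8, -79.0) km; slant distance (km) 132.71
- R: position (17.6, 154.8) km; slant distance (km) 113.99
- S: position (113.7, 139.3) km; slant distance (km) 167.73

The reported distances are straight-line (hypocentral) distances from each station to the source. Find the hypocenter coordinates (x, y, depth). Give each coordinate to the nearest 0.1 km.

(-28.4, 52.3, 19.3)

Each station gives a sphere (x−x_i)² + (y−y_i)² + z² = d_i² (stations at z=0).
Subtracting the P sphere from Q and R: z² cancels, leaving linear equations in x and y:
-336.6 x − 17.4 y = 8649.42
-243.8 x + 450.2 y = 30470.00
Solving: x ≈ -28.400, y ≈ 52.301 km (keep extra digits for the depth step; rounded: -28.4, 52.3).
Then from the P sphere: z² = 208.79² − (x − 139.5)² − (y + 70.3)² with x = -28.400, y = 52.301, so z ≈ 19.283 ≈ 19.3 km.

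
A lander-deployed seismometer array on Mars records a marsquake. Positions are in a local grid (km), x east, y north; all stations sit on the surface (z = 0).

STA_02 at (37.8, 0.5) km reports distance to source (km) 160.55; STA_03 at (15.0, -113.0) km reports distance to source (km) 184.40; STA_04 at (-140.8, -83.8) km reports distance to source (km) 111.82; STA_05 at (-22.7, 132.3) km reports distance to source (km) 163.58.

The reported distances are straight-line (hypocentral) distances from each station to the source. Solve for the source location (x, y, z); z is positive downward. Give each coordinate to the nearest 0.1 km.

Each station gives a sphere (x−x_i)² + (y−y_i)² + z² = d_i² (stations at z=0).
Subtracting the STA_02 sphere from STA_03 and STA_04: z² cancels, leaving linear equations in x and y:
-45.6 x − 227.0 y = 3337.85
-357.2 x − 168.6 y = 38690.58
Solving: x ≈ -111.995, y ≈ 7.793 km (keep extra digits for the depth step; rounded: -112.0, 7.8).
Then from the STA_02 sphere: z² = 160.55² − (x − 37.8)² − (y − 0.5)² with x = -111.995, y = 7.793, so z ≈ 57.311 ≈ 57.3 km.
Check against STA_05 (with the unrounded solution): distance 163.59 ≈ 163.58 km. ✓

(-112.0, 7.8, 57.3)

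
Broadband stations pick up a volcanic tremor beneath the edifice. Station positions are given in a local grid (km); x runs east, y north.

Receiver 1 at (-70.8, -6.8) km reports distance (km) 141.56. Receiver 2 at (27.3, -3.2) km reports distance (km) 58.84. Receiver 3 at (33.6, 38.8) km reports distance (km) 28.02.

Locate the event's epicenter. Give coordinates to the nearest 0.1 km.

Circle about each station: (x + 70.8)² + (y + 6.8)² = 141.56²; (x − 27.3)² + (y + 3.2)² = 58.84²; (x − 33.6)² + (y − 38.8)² = 28.02².
Subtracting the Receiver 1 equation from the Receiver 2 and Receiver 3 equations removes the quadratic terms:
196.2 x + 7.2 y = 12273.74
208.8 x + 91.2 y = 16829.63
Solving the 2×2 system: x ≈ 60.9, y ≈ 45.1 km.

x ≈ 60.9 km, y ≈ 45.1 km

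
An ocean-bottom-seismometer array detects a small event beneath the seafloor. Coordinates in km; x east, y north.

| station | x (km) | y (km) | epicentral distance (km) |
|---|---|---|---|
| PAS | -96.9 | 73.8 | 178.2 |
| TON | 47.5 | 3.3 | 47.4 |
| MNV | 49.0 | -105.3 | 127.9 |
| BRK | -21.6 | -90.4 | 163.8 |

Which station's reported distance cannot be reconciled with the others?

Solve using three stations at a time. Using PAS, TON, BRK (subtract circle equations pairwise → linear system) gives (x, y) ≈ (78.0, 39.7).
Distances from that point to each station vs reported:
  PAS: calculated 178.2 vs reported 178.2 → residual 0.0 km
  TON: calculated 47.5 vs reported 47.4 → residual 0.1 km
  MNV: calculated 147.8 vs reported 127.9 → residual 19.9 km
  BRK: calculated 163.8 vs reported 163.8 → residual 0.0 km
PAS, TON, BRK are mutually consistent (residuals ≈ 0); MNV is off by 19.9 km.

MNV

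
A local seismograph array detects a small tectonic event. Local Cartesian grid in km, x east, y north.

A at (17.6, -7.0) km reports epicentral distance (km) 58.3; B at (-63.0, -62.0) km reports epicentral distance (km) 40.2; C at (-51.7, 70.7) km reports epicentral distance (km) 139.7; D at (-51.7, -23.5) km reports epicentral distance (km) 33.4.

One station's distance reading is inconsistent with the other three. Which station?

Solve using three stations at a time. Using A, B, D (subtract circle equations pairwise → linear system) gives (x, y) ≈ (-26.4, -45.3).
Distances from that point to each station vs reported:
  A: calculated 58.3 vs reported 58.3 → residual 0.0 km
  B: calculated 40.2 vs reported 40.2 → residual 0.0 km
  C: calculated 118.8 vs reported 139.7 → residual 20.9 km
  D: calculated 33.5 vs reported 33.4 → residual 0.1 km
A, B, D are mutually consistent (residuals ≈ 0); C is off by 20.9 km.

C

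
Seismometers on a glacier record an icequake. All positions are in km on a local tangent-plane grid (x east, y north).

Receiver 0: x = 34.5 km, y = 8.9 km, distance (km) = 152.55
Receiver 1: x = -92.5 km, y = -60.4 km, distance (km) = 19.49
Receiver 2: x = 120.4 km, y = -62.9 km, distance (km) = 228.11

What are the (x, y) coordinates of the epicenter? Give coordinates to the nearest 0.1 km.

Circle about each station: (x − 34.5)² + (y − 8.9)² = 152.55²; (x + 92.5)² + (y + 60.4)² = 19.49²; (x − 120.4)² + (y + 62.9)² = 228.11².
Subtracting the Receiver 0 equation from the Receiver 1 and Receiver 2 equations removes the quadratic terms:
-254.0 x − 138.6 y = 33826.59
171.8 x − 143.6 y = -11579.56
Solving the 2×2 system: x ≈ -107.2, y ≈ -47.6 km.
Check against Receiver 0 (with the unrounded x, y): √((x − 34.5)²+(y − 8.9)²) = 152.55 ≈ 152.55 km. ✓

(-107.2, -47.6)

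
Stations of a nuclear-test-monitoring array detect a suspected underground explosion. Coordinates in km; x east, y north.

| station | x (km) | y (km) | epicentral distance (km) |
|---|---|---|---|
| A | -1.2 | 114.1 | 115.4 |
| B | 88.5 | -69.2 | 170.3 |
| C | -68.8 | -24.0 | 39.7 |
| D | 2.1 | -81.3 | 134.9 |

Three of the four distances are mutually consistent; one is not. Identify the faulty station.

Solve using three stations at a time. Using A, B, C (subtract circle equations pairwise → linear system) gives (x, y) ≈ (-59.7, 14.6).
Distances from that point to each station vs reported:
  A: calculated 115.4 vs reported 115.4 → residual 0.0 km
  B: calculated 170.3 vs reported 170.3 → residual 0.0 km
  C: calculated 39.7 vs reported 39.7 → residual 0.0 km
  D: calculated 114.1 vs reported 134.9 → residual 20.8 km
A, B, C are mutually consistent (residuals ≈ 0); D is off by 20.8 km.

D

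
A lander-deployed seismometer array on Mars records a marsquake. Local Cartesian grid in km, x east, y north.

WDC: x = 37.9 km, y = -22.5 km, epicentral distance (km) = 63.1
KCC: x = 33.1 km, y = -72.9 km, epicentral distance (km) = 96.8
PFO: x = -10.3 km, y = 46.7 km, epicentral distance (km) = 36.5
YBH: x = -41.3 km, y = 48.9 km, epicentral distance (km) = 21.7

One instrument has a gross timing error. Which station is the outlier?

Solve using three stations at a time. Using WDC, KCC, PFO (subtract circle equations pairwise → linear system) gives (x, y) ≈ (-15.8, 10.6).
Distances from that point to each station vs reported:
  WDC: calculated 63.1 vs reported 63.1 → residual 0.0 km
  KCC: calculated 96.8 vs reported 96.8 → residual 0.0 km
  PFO: calculated 36.5 vs reported 36.5 → residual 0.0 km
  YBH: calculated 46.0 vs reported 21.7 → residual 24.3 km
WDC, KCC, PFO are mutually consistent (residuals ≈ 0); YBH is off by 24.3 km.

YBH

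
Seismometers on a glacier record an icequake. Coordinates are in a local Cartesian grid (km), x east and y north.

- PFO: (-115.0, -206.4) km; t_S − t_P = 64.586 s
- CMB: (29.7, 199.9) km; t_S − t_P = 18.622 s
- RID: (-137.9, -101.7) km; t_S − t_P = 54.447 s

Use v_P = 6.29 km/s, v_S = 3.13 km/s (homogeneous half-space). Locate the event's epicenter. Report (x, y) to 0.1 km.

Distance from S−P lag: d = Δt · v_P v_S / (v_P − v_S) = Δt · (6.29·3.13)/(6.29−3.13) ≈ 6.2303·Δt.
So d_PFO = 402.39, d_CMB = 116.02, d_RID = 339.22 km.
Circle about each station: (x + 115.0)² + (y + 206.4)² = 402.39²; (x − 29.7)² + (y − 199.9)² = 116.02²; (x + 137.9)² + (y + 101.7)² = 339.22².
Subtracting the PFO equation from the CMB and RID equations removes the quadratic terms:
289.4 x + 812.6 y = 133473.21
-45.8 x + 209.4 y = 20380.84
Solving the 2×2 system: x ≈ 116.4, y ≈ 122.8 km.

x ≈ 116.4 km, y ≈ 122.8 km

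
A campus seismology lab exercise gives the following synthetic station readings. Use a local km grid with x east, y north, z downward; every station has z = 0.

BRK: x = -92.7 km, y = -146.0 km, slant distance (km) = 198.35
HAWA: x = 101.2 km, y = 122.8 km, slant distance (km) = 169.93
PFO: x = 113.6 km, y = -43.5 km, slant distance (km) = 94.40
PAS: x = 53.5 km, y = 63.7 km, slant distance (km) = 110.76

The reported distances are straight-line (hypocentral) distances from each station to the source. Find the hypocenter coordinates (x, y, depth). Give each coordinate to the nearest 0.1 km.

(49.4, -24.7, 66.6)

Each station gives a sphere (x−x_i)² + (y−y_i)² + z² = d_i² (stations at z=0).
Subtracting the BRK sphere from HAWA and PFO: z² cancels, leaving linear equations in x and y:
387.8 x + 537.6 y = 5878.51
412.6 x + 205.0 y = 15319.28
Solving: x ≈ 49.401, y ≈ -24.701 km (keep extra digits for the depth step; rounded: 49.4, -24.7).
Then from the BRK sphere: z² = 198.35² − (x + 92.7)² − (y + 146.0)² with x = 49.401, y = -24.701, so z ≈ 66.608 ≈ 66.6 km.
Check against PAS (with the unrounded solution): distance 110.76 ≈ 110.76 km. ✓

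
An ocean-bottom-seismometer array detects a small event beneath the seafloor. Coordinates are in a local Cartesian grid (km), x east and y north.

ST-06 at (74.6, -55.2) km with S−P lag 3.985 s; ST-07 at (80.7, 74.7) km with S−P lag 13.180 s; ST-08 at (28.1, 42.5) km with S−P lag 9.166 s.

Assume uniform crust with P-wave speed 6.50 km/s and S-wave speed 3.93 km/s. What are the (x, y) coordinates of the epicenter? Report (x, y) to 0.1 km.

(35.6, -48.3)

Distance from S−P lag: d = Δt · v_P v_S / (v_P − v_S) = Δt · (6.50·3.93)/(6.50−3.93) ≈ 9.9397·Δt.
So d_ST-06 = 39.61, d_ST-07 = 131.01, d_ST-08 = 91.11 km.
Circle about each station: (x − 74.6)² + (y + 55.2)² = 39.61²; (x − 80.7)² + (y − 74.7)² = 131.01²; (x − 28.1)² + (y − 42.5)² = 91.11².
Subtracting the ST-06 equation from the ST-07 and ST-08 equations removes the quadratic terms:
12.2 x + 259.8 y = -12114.29
-93.0 x + 195.4 y = -12748.42
Solving the 2×2 system: x ≈ 35.6, y ≈ -48.3 km.
Check against ST-06 (with the unrounded x, y): √((x − 74.6)²+(y + 55.2)²) = 39.61 ≈ 39.61 km. ✓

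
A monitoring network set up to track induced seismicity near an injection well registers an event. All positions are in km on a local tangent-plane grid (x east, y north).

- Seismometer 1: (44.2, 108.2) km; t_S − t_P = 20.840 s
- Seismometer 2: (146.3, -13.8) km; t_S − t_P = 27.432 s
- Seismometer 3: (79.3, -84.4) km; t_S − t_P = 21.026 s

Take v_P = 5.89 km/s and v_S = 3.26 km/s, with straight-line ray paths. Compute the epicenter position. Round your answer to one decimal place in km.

x ≈ -53.9 km, y ≈ -8.1 km

Distance from S−P lag: d = Δt · v_P v_S / (v_P − v_S) = Δt · (5.89·3.26)/(5.89−3.26) ≈ 7.3009·Δt.
So d_Seismometer 1 = 152.15, d_Seismometer 2 = 200.28, d_Seismometer 3 = 153.51 km.
Circle about each station: (x − 44.2)² + (y − 108.2)² = 152.15²; (x − 146.3)² + (y + 13.8)² = 200.28²; (x − 79.3)² + (y + 84.4)² = 153.51².
Subtracting the Seismometer 1 equation from the Seismometer 2 and Seismometer 3 equations removes the quadratic terms:
204.2 x − 244.0 y = -9029.21
70.2 x − 385.2 y = -664.73
Solving the 2×2 system: x ≈ -53.9, y ≈ -8.1 km.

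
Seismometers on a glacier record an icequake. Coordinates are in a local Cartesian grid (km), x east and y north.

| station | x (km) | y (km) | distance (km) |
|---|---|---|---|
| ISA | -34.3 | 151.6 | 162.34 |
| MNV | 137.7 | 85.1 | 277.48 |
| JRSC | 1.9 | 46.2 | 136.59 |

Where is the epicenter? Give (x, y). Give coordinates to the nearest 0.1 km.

-132.6 km east, 22.4 km north

Circle about each station: (x + 34.3)² + (y − 151.6)² = 162.34²; (x − 137.7)² + (y − 85.1)² = 277.48²; (x − 1.9)² + (y − 46.2)² = 136.59².
Subtracting the ISA equation from the MNV and JRSC equations removes the quadratic terms:
344.0 x − 133.0 y = -48596.62
72.4 x − 210.8 y = -14323.55
Solving the 2×2 system: x ≈ -132.6, y ≈ 22.4 km.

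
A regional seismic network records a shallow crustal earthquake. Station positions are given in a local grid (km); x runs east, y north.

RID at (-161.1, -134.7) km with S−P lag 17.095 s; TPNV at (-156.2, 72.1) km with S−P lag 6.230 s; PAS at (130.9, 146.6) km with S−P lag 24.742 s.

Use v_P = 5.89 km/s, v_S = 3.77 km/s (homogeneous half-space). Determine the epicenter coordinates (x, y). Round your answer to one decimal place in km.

Distance from S−P lag: d = Δt · v_P v_S / (v_P − v_S) = Δt · (5.89·3.77)/(5.89−3.77) ≈ 10.4742·Δt.
So d_RID = 179.06, d_TPNV = 65.25, d_PAS = 259.15 km.
Circle about each station: (x + 161.1)² + (y + 134.7)² = 179.06²; (x + 156.2)² + (y − 72.1)² = 65.25²; (x − 130.9)² + (y − 146.6)² = 259.15².
Subtracting the RID equation from the TPNV and PAS equations removes the quadratic terms:
9.8 x + 413.6 y = 13304.47
584.0 x + 562.6 y = -40567.17
Solving the 2×2 system: x ≈ -102.8, y ≈ 34.6 km.
Check against RID (with the unrounded x, y): √((x + 161.1)²+(y + 134.7)²) = 179.06 ≈ 179.06 km. ✓

(-102.8, 34.6)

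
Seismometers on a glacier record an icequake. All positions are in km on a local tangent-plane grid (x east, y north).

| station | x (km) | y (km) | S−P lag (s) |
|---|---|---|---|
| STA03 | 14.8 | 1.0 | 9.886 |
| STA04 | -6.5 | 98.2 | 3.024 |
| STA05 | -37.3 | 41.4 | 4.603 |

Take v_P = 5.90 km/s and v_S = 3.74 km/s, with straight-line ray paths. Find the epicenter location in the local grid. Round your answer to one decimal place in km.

Distance from S−P lag: d = Δt · v_P v_S / (v_P − v_S) = Δt · (5.90·3.74)/(5.90−3.74) ≈ 10.2157·Δt.
So d_STA03 = 100.99, d_STA04 = 30.89, d_STA05 = 47.02 km.
Circle about each station: (x − 14.8)² + (y − 1.0)² = 100.99²; (x + 6.5)² + (y − 98.2)² = 30.89²; (x + 37.3)² + (y − 41.4)² = 47.02².
Subtracting the STA03 equation from the STA04 and STA05 equations removes the quadratic terms:
-42.6 x + 194.4 y = 18710.24
-104.2 x + 80.8 y = 10873.31
Solving the 2×2 system: x ≈ -35.8, y ≈ 88.4 km.

-35.8 km east, 88.4 km north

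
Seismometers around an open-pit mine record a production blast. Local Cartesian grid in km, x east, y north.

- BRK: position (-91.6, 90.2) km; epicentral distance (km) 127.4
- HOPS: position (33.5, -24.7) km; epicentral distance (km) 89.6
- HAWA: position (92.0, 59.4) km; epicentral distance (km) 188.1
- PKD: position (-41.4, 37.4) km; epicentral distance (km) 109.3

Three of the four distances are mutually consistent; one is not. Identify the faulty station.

Solve using three stations at a time. Using HOPS, HAWA, PKD (subtract circle equations pairwise → linear system) gives (x, y) ≈ (-42.7, -71.9).
Distances from that point to each station vs reported:
  BRK: calculated 169.3 vs reported 127.4 → residual 41.9 km
  HOPS: calculated 89.6 vs reported 89.6 → residual 0.0 km
  HAWA: calculated 188.1 vs reported 188.1 → residual 0.0 km
  PKD: calculated 109.3 vs reported 109.3 → residual 0.0 km
HOPS, HAWA, PKD are mutually consistent (residuals ≈ 0); BRK is off by 41.9 km.

BRK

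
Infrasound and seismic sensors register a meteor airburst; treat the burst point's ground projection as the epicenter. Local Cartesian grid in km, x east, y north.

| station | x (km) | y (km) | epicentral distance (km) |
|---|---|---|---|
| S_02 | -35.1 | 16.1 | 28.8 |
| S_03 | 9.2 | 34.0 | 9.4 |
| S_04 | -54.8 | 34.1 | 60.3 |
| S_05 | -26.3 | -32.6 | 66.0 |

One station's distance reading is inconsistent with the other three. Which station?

Solve using three stations at a time. Using S_03, S_04, S_05 (subtract circle equations pairwise → linear system) gives (x, y) ≈ (4.9, 25.6).
Distances from that point to each station vs reported:
  S_02: calculated 41.1 vs reported 28.8 → residual 12.3 km
  S_03: calculated 9.5 vs reported 9.4 → residual 0.1 km
  S_04: calculated 60.3 vs reported 60.3 → residual 0.0 km
  S_05: calculated 66.0 vs reported 66.0 → residual 0.0 km
S_03, S_04, S_05 are mutually consistent (residuals ≈ 0); S_02 is off by 12.3 km.

S_02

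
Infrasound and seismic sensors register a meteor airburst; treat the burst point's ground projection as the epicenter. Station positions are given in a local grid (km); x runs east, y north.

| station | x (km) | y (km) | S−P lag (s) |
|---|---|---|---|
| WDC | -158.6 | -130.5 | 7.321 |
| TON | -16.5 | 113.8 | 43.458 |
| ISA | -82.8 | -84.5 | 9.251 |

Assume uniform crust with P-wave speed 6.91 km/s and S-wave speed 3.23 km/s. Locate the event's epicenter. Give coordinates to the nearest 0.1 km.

Distance from S−P lag: d = Δt · v_P v_S / (v_P − v_S) = Δt · (6.91·3.23)/(6.91−3.23) ≈ 6.0650·Δt.
So d_WDC = 44.40, d_TON = 263.57, d_ISA = 56.11 km.
Circle about each station: (x + 158.6)² + (y + 130.5)² = 44.40²; (x + 16.5)² + (y − 113.8)² = 263.57²; (x + 82.8)² + (y + 84.5)² = 56.11².
Subtracting the WDC equation from the TON and ISA equations removes the quadratic terms:
284.2 x + 488.6 y = -96459.30
151.6 x + 92.0 y = -29365.09
Solving the 2×2 system: x ≈ -114.2, y ≈ -131.0 km.

-114.2 km east, -131.0 km north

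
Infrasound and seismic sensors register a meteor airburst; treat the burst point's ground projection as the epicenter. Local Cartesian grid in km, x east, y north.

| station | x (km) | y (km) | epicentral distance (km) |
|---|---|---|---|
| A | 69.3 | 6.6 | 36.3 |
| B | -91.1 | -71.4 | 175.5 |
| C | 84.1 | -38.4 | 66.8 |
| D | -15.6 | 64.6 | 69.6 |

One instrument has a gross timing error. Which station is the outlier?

C

Solve using three stations at a time. Using A, B, D (subtract circle equations pairwise → linear system) gives (x, y) ≈ (47.8, 35.9).
Distances from that point to each station vs reported:
  A: calculated 36.3 vs reported 36.3 → residual 0.0 km
  B: calculated 175.5 vs reported 175.5 → residual 0.0 km
  C: calculated 82.7 vs reported 66.8 → residual 15.9 km
  D: calculated 69.6 vs reported 69.6 → residual 0.0 km
A, B, D are mutually consistent (residuals ≈ 0); C is off by 15.9 km.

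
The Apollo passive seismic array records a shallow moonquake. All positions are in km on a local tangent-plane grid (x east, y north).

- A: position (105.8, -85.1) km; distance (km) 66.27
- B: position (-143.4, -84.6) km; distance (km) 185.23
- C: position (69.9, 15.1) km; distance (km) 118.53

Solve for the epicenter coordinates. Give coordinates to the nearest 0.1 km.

x ≈ 41.2 km, y ≈ -99.9 km

Circle about each station: (x − 105.8)² + (y + 85.1)² = 66.27²; (x + 143.4)² + (y + 84.6)² = 185.23²; (x − 69.9)² + (y − 15.1)² = 118.53².
Subtracting the A equation from the B and C equations removes the quadratic terms:
-498.4 x + 1.0 y = -20633.37
-71.8 x + 200.4 y = -22979.28
Solving the 2×2 system: x ≈ 41.2, y ≈ -99.9 km.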